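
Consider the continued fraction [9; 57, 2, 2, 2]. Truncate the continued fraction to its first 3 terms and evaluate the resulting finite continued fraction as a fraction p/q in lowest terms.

1037/115

Collapse the nested fraction from the inside out:
Start with 2.
57 + 1/(2/1) = 57 + 1/2 = 115/2
9 + 1/(115/2) = 9 + 2/115 = 1037/115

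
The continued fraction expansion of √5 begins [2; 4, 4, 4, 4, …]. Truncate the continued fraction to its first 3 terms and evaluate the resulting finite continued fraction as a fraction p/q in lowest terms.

Compute successive convergents:
a_0 = 2: 2/1
a_1 = 4: 9/4
a_2 = 4: 38/17

38/17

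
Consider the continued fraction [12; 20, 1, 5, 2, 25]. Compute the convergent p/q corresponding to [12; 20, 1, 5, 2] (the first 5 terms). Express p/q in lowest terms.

Work from the innermost term outward:
Start with 2.
5 + 1/(2/1) = 5 + 1/2 = 11/2
1 + 1/(11/2) = 1 + 2/11 = 13/11
20 + 1/(13/11) = 20 + 11/13 = 271/13
12 + 1/(271/13) = 12 + 13/271 = 3265/271

3265/271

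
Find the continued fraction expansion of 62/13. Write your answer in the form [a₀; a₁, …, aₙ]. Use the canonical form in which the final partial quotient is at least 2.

62 = 4·13 + 10, so a_0 = 4
13 = 1·10 + 3, so a_1 = 1
10 = 3·3 + 1, so a_2 = 3
3 = 3·1 + 0, so a_3 = 3

[4; 1, 3, 3]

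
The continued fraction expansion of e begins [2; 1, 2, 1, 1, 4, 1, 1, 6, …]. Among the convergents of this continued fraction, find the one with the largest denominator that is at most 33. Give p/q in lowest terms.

87/32

a_0 = 2: 2/1  (≤ bound)
a_1 = 1: 3/1  (≤ bound)
a_2 = 2: 8/3  (≤ bound)
a_3 = 1: 11/4  (≤ bound)
a_4 = 1: 19/7  (≤ bound)
a_5 = 4: 87/32  (≤ bound)
a_6 = 1: 106/39  (> 33, stop)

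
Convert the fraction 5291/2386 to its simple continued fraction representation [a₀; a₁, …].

5291 = 2·2386 + 519, so a_0 = 2
2386 = 4·519 + 310, so a_1 = 4
519 = 1·310 + 209, so a_2 = 1
310 = 1·209 + 101, so a_3 = 1
209 = 2·101 + 7, so a_4 = 2
101 = 14·7 + 3, so a_5 = 14
7 = 2·3 + 1, so a_6 = 2
3 = 3·1 + 0, so a_7 = 3

[2; 4, 1, 1, 2, 14, 2, 3]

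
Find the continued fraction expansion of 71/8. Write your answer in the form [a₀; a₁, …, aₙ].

Run the Euclidean algorithm, recording each quotient:
71 = 8·8 + 7, so a_0 = 8
8 = 1·7 + 1, so a_1 = 1
7 = 7·1 + 0, so a_2 = 7

[8; 1, 7]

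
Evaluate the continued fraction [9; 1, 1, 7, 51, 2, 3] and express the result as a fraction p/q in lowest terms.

51613/5414

Compute successive convergents:
a_0 = 9: 9/1
a_1 = 1: 10/1
a_2 = 1: 19/2
a_3 = 7: 143/15
a_4 = 51: 7312/767
a_5 = 2: 14767/1549
a_6 = 3: 51613/5414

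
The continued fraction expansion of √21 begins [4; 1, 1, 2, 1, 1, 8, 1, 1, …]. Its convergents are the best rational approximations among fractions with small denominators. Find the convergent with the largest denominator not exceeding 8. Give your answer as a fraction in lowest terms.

List convergents until the denominator exceeds the bound:
a_0 = 4: 4/1  (≤ bound)
a_1 = 1: 5/1  (≤ bound)
a_2 = 1: 9/2  (≤ bound)
a_3 = 2: 23/5  (≤ bound)
a_4 = 1: 32/7  (≤ bound)
a_5 = 1: 55/12  (> 8, stop)

32/7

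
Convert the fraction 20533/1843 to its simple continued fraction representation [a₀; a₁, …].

Repeatedly divide and take the remainder:
20533 = 11·1843 + 260, so a_0 = 11
1843 = 7·260 + 23, so a_1 = 7
260 = 11·23 + 7, so a_2 = 11
23 = 3·7 + 2, so a_3 = 3
7 = 3·2 + 1, so a_4 = 3
2 = 2·1 + 0, so a_5 = 2

[11; 7, 11, 3, 3, 2]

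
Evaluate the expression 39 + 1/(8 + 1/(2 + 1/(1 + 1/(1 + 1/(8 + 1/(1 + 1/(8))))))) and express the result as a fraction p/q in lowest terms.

Starting at the tail and folding back:
Start with 8.
1 + 1/(8/1) = 1 + 1/8 = 9/8
8 + 1/(9/8) = 8 + 8/9 = 80/9
1 + 1/(80/9) = 1 + 9/80 = 89/80
1 + 1/(89/80) = 1 + 80/89 = 169/89
2 + 1/(169/89) = 2 + 89/169 = 427/169
8 + 1/(427/169) = 8 + 169/427 = 3585/427
39 + 1/(3585/427) = 39 + 427/3585 = 140242/3585

140242/3585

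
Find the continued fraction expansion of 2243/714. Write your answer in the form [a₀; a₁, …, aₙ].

2243 = 3·714 + 101, so a_0 = 3
714 = 7·101 + 7, so a_1 = 7
101 = 14·7 + 3, so a_2 = 14
7 = 2·3 + 1, so a_3 = 2
3 = 3·1 + 0, so a_4 = 3

[3; 7, 14, 2, 3]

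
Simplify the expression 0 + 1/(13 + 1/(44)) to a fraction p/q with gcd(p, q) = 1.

44/573

Use the convergent recurrence hₖ = aₖ·hₖ₋₁ + hₖ₋₂ (and likewise for the denominators kₖ):
a_0 = 0: 0/1
a_1 = 13: 1/13
a_2 = 44: 44/573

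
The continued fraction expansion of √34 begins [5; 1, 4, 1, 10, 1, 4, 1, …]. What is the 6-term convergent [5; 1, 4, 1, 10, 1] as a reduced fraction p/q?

Start with 1.
10 + 1/(1/1) = 10 + 1/1 = 11/1
1 + 1/(11/1) = 1 + 1/11 = 12/11
4 + 1/(12/11) = 4 + 11/12 = 59/12
1 + 1/(59/12) = 1 + 12/59 = 71/59
5 + 1/(71/59) = 5 + 59/71 = 414/71

414/71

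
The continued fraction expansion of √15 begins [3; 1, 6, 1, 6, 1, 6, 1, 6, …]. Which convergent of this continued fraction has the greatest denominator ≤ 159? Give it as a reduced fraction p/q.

a_0 = 3: 3/1  (≤ bound)
a_1 = 1: 4/1  (≤ bound)
a_2 = 6: 27/7  (≤ bound)
a_3 = 1: 31/8  (≤ bound)
a_4 = 6: 213/55  (≤ bound)
a_5 = 1: 244/63  (≤ bound)
a_6 = 6: 1677/433  (> 159, stop)

244/63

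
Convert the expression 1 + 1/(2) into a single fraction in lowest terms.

Work from the innermost term outward:
Start with 2.
1 + 1/(2/1) = 1 + 1/2 = 3/2

3/2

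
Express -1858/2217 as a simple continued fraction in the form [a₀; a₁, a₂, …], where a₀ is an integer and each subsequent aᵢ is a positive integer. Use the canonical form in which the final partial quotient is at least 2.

-1858 ÷ 2217 → quotient -1, remainder 359
2217 ÷ 359 → quotient 6, remainder 63
359 ÷ 63 → quotient 5, remainder 44
63 ÷ 44 → quotient 1, remainder 19
44 ÷ 19 → quotient 2, remainder 6
19 ÷ 6 → quotient 3, remainder 1
6 ÷ 1 → quotient 6, remainder 0

[-1; 6, 5, 1, 2, 3, 6]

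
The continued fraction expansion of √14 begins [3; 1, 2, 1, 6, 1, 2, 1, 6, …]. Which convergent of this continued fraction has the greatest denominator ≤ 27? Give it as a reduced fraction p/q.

a_0 = 3: 3/1  (≤ bound)
a_1 = 1: 4/1  (≤ bound)
a_2 = 2: 11/3  (≤ bound)
a_3 = 1: 15/4  (≤ bound)
a_4 = 6: 101/27  (≤ bound)
a_5 = 1: 116/31  (> 27, stop)

101/27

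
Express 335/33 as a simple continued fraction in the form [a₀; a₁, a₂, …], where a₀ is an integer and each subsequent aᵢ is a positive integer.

335 ÷ 33 → quotient 10, remainder 5
33 ÷ 5 → quotient 6, remainder 3
5 ÷ 3 → quotient 1, remainder 2
3 ÷ 2 → quotient 1, remainder 1
2 ÷ 1 → quotient 2, remainder 0

[10; 6, 1, 1, 2]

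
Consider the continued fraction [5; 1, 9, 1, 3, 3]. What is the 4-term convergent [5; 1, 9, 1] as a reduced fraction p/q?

65/11

Starting at the tail and folding back:
Start with 1.
9 + 1/(1/1) = 9 + 1/1 = 10/1
1 + 1/(10/1) = 1 + 1/10 = 11/10
5 + 1/(11/10) = 5 + 10/11 = 65/11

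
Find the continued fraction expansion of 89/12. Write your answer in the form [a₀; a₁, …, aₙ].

Run the Euclidean algorithm, recording each quotient:
89 ÷ 12 → quotient 7, remainder 5
12 ÷ 5 → quotient 2, remainder 2
5 ÷ 2 → quotient 2, remainder 1
2 ÷ 1 → quotient 2, remainder 0

[7; 2, 2, 2]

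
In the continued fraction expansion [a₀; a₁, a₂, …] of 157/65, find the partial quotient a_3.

2

157 ÷ 65 → quotient 2, remainder 27
65 ÷ 27 → quotient 2, remainder 11
27 ÷ 11 → quotient 2, remainder 5
11 ÷ 5 → quotient 2, remainder 1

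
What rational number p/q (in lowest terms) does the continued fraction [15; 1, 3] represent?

63/4

Use the convergent recurrence hₖ = aₖ·hₖ₋₁ + hₖ₋₂ (and likewise for the denominators kₖ):
a_0 = 15: 15/1
a_1 = 1: 16/1
a_2 = 3: 63/4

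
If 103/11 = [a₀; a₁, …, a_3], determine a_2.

Apply division with remainder until the remainder is 0:
103 = 9·11 + 4, so a_0 = 9
11 = 2·4 + 3, so a_1 = 2
4 = 1·3 + 1, so a_2 = 1

1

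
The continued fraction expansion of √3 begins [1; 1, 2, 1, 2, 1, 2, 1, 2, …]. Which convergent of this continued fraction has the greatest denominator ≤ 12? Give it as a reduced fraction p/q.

List convergents until the denominator exceeds the bound:
a_0 = 1: 1/1  (≤ bound)
a_1 = 1: 2/1  (≤ bound)
a_2 = 2: 5/3  (≤ bound)
a_3 = 1: 7/4  (≤ bound)
a_4 = 2: 19/11  (≤ bound)
a_5 = 1: 26/15  (> 12, stop)

19/11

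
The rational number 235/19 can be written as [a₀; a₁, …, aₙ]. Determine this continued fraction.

235 ÷ 19 → quotient 12, remainder 7
19 ÷ 7 → quotient 2, remainder 5
7 ÷ 5 → quotient 1, remainder 2
5 ÷ 2 → quotient 2, remainder 1
2 ÷ 1 → quotient 2, remainder 0

[12; 2, 1, 2, 2]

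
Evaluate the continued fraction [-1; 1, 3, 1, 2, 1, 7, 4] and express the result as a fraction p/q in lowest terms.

-128/607

Work from the innermost term outward:
Start with 4.
7 + 1/(4/1) = 7 + 1/4 = 29/4
1 + 1/(29/4) = 1 + 4/29 = 33/29
2 + 1/(33/29) = 2 + 29/33 = 95/33
1 + 1/(95/33) = 1 + 33/95 = 128/95
3 + 1/(128/95) = 3 + 95/128 = 479/128
1 + 1/(479/128) = 1 + 128/479 = 607/479
-1 + 1/(607/479) = -1 + 479/607 = -128/607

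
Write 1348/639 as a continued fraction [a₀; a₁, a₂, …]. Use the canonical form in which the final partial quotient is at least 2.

[2; 9, 7, 1, 3, 2]

Apply division with remainder until the remainder is 0:
⌊1348/639⌋ = 2, remainder 70
⌊639/70⌋ = 9, remainder 9
⌊70/9⌋ = 7, remainder 7
⌊9/7⌋ = 1, remainder 2
⌊7/2⌋ = 3, remainder 1
⌊2/1⌋ = 2, remainder 0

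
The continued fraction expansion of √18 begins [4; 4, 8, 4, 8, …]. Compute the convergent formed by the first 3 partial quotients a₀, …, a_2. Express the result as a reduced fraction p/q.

140/33

Use the convergent recurrence hₖ = aₖ·hₖ₋₁ + hₖ₋₂ (and likewise for the denominators kₖ):
a_0 = 4: 4/1
a_1 = 4: 17/4
a_2 = 8: 140/33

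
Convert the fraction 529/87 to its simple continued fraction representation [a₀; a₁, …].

[6; 12, 2, 3]

Apply division with remainder until the remainder is 0:
⌊529/87⌋ = 6, remainder 7
⌊87/7⌋ = 12, remainder 3
⌊7/3⌋ = 2, remainder 1
⌊3/1⌋ = 3, remainder 0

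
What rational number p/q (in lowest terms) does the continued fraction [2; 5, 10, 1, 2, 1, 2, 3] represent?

4441/2022

Start with 3.
2 + 1/(3/1) = 2 + 1/3 = 7/3
1 + 1/(7/3) = 1 + 3/7 = 10/7
2 + 1/(10/7) = 2 + 7/10 = 27/10
1 + 1/(27/10) = 1 + 10/27 = 37/27
10 + 1/(37/27) = 10 + 27/37 = 397/37
5 + 1/(397/37) = 5 + 37/397 = 2022/397
2 + 1/(2022/397) = 2 + 397/2022 = 4441/2022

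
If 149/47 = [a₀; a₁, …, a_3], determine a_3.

149 ÷ 47 → quotient 3, remainder 8
47 ÷ 8 → quotient 5, remainder 7
8 ÷ 7 → quotient 1, remainder 1
7 ÷ 1 → quotient 7, remainder 0

7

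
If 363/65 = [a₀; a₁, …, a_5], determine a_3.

2

Run the Euclidean algorithm, recording each quotient:
363 = 5·65 + 38, so a_0 = 5
65 = 1·38 + 27, so a_1 = 1
38 = 1·27 + 11, so a_2 = 1
27 = 2·11 + 5, so a_3 = 2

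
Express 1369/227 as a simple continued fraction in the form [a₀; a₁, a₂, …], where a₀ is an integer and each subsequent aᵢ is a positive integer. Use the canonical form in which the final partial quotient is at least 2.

⌊1369/227⌋ = 6, remainder 7
⌊227/7⌋ = 32, remainder 3
⌊7/3⌋ = 2, remainder 1
⌊3/1⌋ = 3, remainder 0

[6; 32, 2, 3]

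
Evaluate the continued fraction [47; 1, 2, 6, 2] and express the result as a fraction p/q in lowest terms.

1955/41

Compute successive convergents:
a_0 = 47: 47/1
a_1 = 1: 48/1
a_2 = 2: 143/3
a_3 = 6: 906/19
a_4 = 2: 1955/41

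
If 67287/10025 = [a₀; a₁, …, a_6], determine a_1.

67287 ÷ 10025 → quotient 6, remainder 7137
10025 ÷ 7137 → quotient 1, remainder 2888

1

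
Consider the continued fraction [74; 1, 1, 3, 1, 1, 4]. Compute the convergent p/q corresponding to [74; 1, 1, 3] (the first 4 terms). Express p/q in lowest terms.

522/7

Start with 3.
1 + 1/(3/1) = 1 + 1/3 = 4/3
1 + 1/(4/3) = 1 + 3/4 = 7/4
74 + 1/(7/4) = 74 + 4/7 = 522/7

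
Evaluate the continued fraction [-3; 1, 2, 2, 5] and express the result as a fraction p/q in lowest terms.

Build up convergents one term at a time:
a_0 = -3: -3/1
a_1 = 1: -2/1
a_2 = 2: -7/3
a_3 = 2: -16/7
a_4 = 5: -87/38

-87/38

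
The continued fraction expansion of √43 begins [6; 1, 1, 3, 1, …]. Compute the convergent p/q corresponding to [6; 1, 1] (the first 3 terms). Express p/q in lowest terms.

Use the convergent recurrence hₖ = aₖ·hₖ₋₁ + hₖ₋₂ (and likewise for the denominators kₖ):
a_0 = 6: 6/1
a_1 = 1: 7/1
a_2 = 1: 13/2

13/2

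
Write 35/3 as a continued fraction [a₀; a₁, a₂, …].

[11; 1, 2]

Apply division with remainder until the remainder is 0:
35 ÷ 3 → quotient 11, remainder 2
3 ÷ 2 → quotient 1, remainder 1
2 ÷ 1 → quotient 2, remainder 0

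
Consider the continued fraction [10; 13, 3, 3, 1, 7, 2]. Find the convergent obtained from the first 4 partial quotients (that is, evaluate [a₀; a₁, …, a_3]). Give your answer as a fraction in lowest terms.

Collapse the nested fraction from the inside out:
Start with 3.
3 + 1/(3/1) = 3 + 1/3 = 10/3
13 + 1/(10/3) = 13 + 3/10 = 133/10
10 + 1/(133/10) = 10 + 10/133 = 1340/133

1340/133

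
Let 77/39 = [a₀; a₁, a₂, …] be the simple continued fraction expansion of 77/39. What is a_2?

⌊77/39⌋ = 1, remainder 38
⌊39/38⌋ = 1, remainder 1
⌊38/1⌋ = 38, remainder 0

38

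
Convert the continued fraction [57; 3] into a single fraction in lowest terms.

a_0 = 57: 57/1
a_1 = 3: 172/3

172/3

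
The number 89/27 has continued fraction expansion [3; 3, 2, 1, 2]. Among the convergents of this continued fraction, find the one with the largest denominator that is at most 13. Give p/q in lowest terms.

a_0 = 3: 3/1  (≤ bound)
a_1 = 3: 10/3  (≤ bound)
a_2 = 2: 23/7  (≤ bound)
a_3 = 1: 33/10  (≤ bound)
a_4 = 2: 89/27  (> 13, stop)

33/10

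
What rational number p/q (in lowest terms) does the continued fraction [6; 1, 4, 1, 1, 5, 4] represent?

Compute successive convergents:
a_0 = 6: 6/1
a_1 = 1: 7/1
a_2 = 4: 34/5
a_3 = 1: 41/6
a_4 = 1: 75/11
a_5 = 5: 416/61
a_6 = 4: 1739/255

1739/255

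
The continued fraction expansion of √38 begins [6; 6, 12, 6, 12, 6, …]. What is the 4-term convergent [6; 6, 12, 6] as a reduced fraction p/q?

Start with 6.
12 + 1/(6/1) = 12 + 1/6 = 73/6
6 + 1/(73/6) = 6 + 6/73 = 444/73
6 + 1/(444/73) = 6 + 73/444 = 2737/444

2737/444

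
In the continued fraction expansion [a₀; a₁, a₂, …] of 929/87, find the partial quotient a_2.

Run the Euclidean algorithm, recording each quotient:
929 = 10·87 + 59, so a_0 = 10
87 = 1·59 + 28, so a_1 = 1
59 = 2·28 + 3, so a_2 = 2

2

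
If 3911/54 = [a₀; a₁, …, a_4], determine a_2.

2

3911 ÷ 54 → quotient 72, remainder 23
54 ÷ 23 → quotient 2, remainder 8
23 ÷ 8 → quotient 2, remainder 7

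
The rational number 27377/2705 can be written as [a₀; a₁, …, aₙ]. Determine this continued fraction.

[10; 8, 3, 1, 2, 14, 2]

Run the Euclidean algorithm, recording each quotient:
27377 = 10·2705 + 327, so a_0 = 10
2705 = 8·327 + 89, so a_1 = 8
327 = 3·89 + 60, so a_2 = 3
89 = 1·60 + 29, so a_3 = 1
60 = 2·29 + 2, so a_4 = 2
29 = 14·2 + 1, so a_5 = 14
2 = 2·1 + 0, so a_6 = 2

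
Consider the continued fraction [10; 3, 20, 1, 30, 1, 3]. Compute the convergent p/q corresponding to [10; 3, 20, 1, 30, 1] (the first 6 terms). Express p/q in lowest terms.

a_0 = 10: 10/1
a_1 = 3: 31/3
a_2 = 20: 630/61
a_3 = 1: 661/64
a_4 = 30: 20460/1981
a_5 = 1: 21121/2045

21121/2045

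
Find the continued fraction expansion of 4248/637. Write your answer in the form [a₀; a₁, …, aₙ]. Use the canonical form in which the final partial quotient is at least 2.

[6; 1, 2, 52, 1, 3]

⌊4248/637⌋ = 6, remainder 426
⌊637/426⌋ = 1, remainder 211
⌊426/211⌋ = 2, remainder 4
⌊211/4⌋ = 52, remainder 3
⌊4/3⌋ = 1, remainder 1
⌊3/1⌋ = 3, remainder 0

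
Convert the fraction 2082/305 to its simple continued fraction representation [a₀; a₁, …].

[6; 1, 4, 1, 3, 13]

2082 = 6·305 + 252, so a_0 = 6
305 = 1·252 + 53, so a_1 = 1
252 = 4·53 + 40, so a_2 = 4
53 = 1·40 + 13, so a_3 = 1
40 = 3·13 + 1, so a_4 = 3
13 = 13·1 + 0, so a_5 = 13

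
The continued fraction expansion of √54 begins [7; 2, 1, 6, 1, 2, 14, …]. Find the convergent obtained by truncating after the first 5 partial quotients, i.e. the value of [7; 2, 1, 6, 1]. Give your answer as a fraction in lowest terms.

169/23

a_0 = 7: 7/1
a_1 = 2: 15/2
a_2 = 1: 22/3
a_3 = 6: 147/20
a_4 = 1: 169/23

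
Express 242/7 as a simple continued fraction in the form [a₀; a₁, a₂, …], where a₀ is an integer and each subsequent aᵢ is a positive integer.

[34; 1, 1, 3]

242 = 34·7 + 4, so a_0 = 34
7 = 1·4 + 3, so a_1 = 1
4 = 1·3 + 1, so a_2 = 1
3 = 3·1 + 0, so a_3 = 3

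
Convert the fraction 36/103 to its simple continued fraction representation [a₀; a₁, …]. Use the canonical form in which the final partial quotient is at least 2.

⌊36/103⌋ = 0, remainder 36
⌊103/36⌋ = 2, remainder 31
⌊36/31⌋ = 1, remainder 5
⌊31/5⌋ = 6, remainder 1
⌊5/1⌋ = 5, remainder 0

[0; 2, 1, 6, 5]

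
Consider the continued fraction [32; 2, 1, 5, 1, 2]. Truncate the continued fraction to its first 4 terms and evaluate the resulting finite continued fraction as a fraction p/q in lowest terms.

a_0 = 32: 32/1
a_1 = 2: 65/2
a_2 = 1: 97/3
a_3 = 5: 550/17

550/17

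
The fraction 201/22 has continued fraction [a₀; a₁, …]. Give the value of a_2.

3

Repeatedly divide and take the remainder:
201 = 9·22 + 3, so a_0 = 9
22 = 7·3 + 1, so a_1 = 7
3 = 3·1 + 0, so a_2 = 3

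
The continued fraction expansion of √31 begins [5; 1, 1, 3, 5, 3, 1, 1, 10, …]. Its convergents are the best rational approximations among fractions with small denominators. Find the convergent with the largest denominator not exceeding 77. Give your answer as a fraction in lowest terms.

206/37

a_0 = 5: 5/1  (≤ bound)
a_1 = 1: 6/1  (≤ bound)
a_2 = 1: 11/2  (≤ bound)
a_3 = 3: 39/7  (≤ bound)
a_4 = 5: 206/37  (≤ bound)
a_5 = 3: 657/118  (> 77, stop)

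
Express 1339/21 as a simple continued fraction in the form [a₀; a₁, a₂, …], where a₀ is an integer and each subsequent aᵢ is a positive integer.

[63; 1, 3, 5]

Apply division with remainder until the remainder is 0:
1339 = 63·21 + 16, so a_0 = 63
21 = 1·16 + 5, so a_1 = 1
16 = 3·5 + 1, so a_2 = 3
5 = 5·1 + 0, so a_3 = 5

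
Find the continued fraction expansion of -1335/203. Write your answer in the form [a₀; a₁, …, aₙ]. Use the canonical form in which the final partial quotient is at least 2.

-1335 ÷ 203 → quotient -7, remainder 86
203 ÷ 86 → quotient 2, remainder 31
86 ÷ 31 → quotient 2, remainder 24
31 ÷ 24 → quotient 1, remainder 7
24 ÷ 7 → quotient 3, remainder 3
7 ÷ 3 → quotient 2, remainder 1
3 ÷ 1 → quotient 3, remainder 0

[-7; 2, 2, 1, 3, 2, 3]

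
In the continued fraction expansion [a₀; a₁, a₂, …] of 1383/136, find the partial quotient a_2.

1

Run the Euclidean algorithm, recording each quotient:
1383 = 10·136 + 23, so a_0 = 10
136 = 5·23 + 21, so a_1 = 5
23 = 1·21 + 2, so a_2 = 1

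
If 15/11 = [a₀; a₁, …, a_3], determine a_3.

3

15 ÷ 11 → quotient 1, remainder 4
11 ÷ 4 → quotient 2, remainder 3
4 ÷ 3 → quotient 1, remainder 1
3 ÷ 1 → quotient 3, remainder 0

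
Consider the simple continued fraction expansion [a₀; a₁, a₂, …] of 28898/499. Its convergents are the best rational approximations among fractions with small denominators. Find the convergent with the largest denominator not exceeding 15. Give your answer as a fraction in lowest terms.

637/11

List convergents until the denominator exceeds the bound:
a_0 = 57: 57/1  (≤ bound)
a_1 = 1: 58/1  (≤ bound)
a_2 = 10: 637/11  (≤ bound)
a_3 = 2: 1332/23  (> 15, stop)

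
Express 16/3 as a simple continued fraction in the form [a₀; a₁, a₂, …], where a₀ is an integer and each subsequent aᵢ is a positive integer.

⌊16/3⌋ = 5, remainder 1
⌊3/1⌋ = 3, remainder 0

[5; 3]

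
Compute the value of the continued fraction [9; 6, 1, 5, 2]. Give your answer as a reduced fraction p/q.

814/89

Starting at the tail and folding back:
Start with 2.
5 + 1/(2/1) = 5 + 1/2 = 11/2
1 + 1/(11/2) = 1 + 2/11 = 13/11
6 + 1/(13/11) = 6 + 11/13 = 89/13
9 + 1/(89/13) = 9 + 13/89 = 814/89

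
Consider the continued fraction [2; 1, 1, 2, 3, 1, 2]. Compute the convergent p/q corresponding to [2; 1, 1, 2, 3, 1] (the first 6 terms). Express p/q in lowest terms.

57/22

a_0 = 2: 2/1
a_1 = 1: 3/1
a_2 = 1: 5/2
a_3 = 2: 13/5
a_4 = 3: 44/17
a_5 = 1: 57/22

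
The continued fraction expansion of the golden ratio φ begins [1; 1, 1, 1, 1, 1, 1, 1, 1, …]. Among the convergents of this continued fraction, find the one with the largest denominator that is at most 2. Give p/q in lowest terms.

3/2

a_0 = 1: 1/1  (≤ bound)
a_1 = 1: 2/1  (≤ bound)
a_2 = 1: 3/2  (≤ bound)
a_3 = 1: 5/3  (> 2, stop)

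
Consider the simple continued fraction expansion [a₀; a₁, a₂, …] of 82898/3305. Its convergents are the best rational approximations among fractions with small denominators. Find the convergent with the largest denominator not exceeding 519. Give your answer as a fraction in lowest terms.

List convergents until the denominator exceeds the bound:
a_0 = 25: 25/1  (≤ bound)
a_1 = 12: 301/12  (≤ bound)
a_2 = 9: 2734/109  (≤ bound)
a_3 = 2: 5769/230  (≤ bound)
a_4 = 2: 14272/569  (> 519, stop)

5769/230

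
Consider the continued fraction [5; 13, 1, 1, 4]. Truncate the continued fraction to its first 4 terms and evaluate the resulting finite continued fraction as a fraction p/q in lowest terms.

Starting at the tail and folding back:
Start with 1.
1 + 1/(1/1) = 1 + 1/1 = 2/1
13 + 1/(2/1) = 13 + 1/2 = 27/2
5 + 1/(27/2) = 5 + 2/27 = 137/27

137/27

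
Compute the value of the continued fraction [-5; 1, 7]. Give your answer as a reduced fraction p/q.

-33/8

Compute successive convergents:
a_0 = -5: -5/1
a_1 = 1: -4/1
a_2 = 7: -33/8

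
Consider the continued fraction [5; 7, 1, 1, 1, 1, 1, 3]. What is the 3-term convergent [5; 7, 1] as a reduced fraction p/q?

41/8

Work from the innermost term outward:
Start with 1.
7 + 1/(1/1) = 7 + 1/1 = 8/1
5 + 1/(8/1) = 5 + 1/8 = 41/8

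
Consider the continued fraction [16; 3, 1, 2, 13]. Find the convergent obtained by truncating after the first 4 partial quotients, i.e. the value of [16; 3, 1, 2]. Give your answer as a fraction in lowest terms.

179/11

Collapse the nested fraction from the inside out:
Start with 2.
1 + 1/(2/1) = 1 + 1/2 = 3/2
3 + 1/(3/2) = 3 + 2/3 = 11/3
16 + 1/(11/3) = 16 + 3/11 = 179/11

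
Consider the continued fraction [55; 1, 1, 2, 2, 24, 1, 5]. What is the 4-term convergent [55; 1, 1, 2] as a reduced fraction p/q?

a_0 = 55: 55/1
a_1 = 1: 56/1
a_2 = 1: 111/2
a_3 = 2: 278/5

278/5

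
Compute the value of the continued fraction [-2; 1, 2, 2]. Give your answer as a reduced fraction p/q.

Start with 2.
2 + 1/(2/1) = 2 + 1/2 = 5/2
1 + 1/(5/2) = 1 + 2/5 = 7/5
-2 + 1/(7/5) = -2 + 5/7 = -9/7

-9/7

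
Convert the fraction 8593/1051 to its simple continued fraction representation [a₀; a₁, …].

8593 ÷ 1051 → quotient 8, remainder 185
1051 ÷ 185 → quotient 5, remainder 126
185 ÷ 126 → quotient 1, remainder 59
126 ÷ 59 → quotient 2, remainder 8
59 ÷ 8 → quotient 7, remainder 3
8 ÷ 3 → quotient 2, remainder 2
3 ÷ 2 → quotient 1, remainder 1
2 ÷ 1 → quotient 2, remainder 0

[8; 5, 1, 2, 7, 2, 1, 2]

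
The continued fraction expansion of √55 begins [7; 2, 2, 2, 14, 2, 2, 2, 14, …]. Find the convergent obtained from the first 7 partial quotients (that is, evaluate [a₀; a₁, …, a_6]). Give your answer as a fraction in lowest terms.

6593/889

a_0 = 7: 7/1
a_1 = 2: 15/2
a_2 = 2: 37/5
a_3 = 2: 89/12
a_4 = 14: 1283/173
a_5 = 2: 2655/358
a_6 = 2: 6593/889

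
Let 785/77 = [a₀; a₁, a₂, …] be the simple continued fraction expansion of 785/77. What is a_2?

785 ÷ 77 → quotient 10, remainder 15
77 ÷ 15 → quotient 5, remainder 2
15 ÷ 2 → quotient 7, remainder 1

7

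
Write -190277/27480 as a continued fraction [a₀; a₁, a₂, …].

[-7; 13, 5, 5, 7, 11]

Run the Euclidean algorithm, recording each quotient:
-190277 = -7·27480 + 2083, so a_0 = -7
27480 = 13·2083 + 401, so a_1 = 13
2083 = 5·401 + 78, so a_2 = 5
401 = 5·78 + 11, so a_3 = 5
78 = 7·11 + 1, so a_4 = 7
11 = 11·1 + 0, so a_5 = 11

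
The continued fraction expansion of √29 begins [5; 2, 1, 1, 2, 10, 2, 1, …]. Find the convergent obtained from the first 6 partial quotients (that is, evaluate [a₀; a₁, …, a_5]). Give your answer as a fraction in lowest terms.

Use the convergent recurrence hₖ = aₖ·hₖ₋₁ + hₖ₋₂ (and likewise for the denominators kₖ):
a_0 = 5: 5/1
a_1 = 2: 11/2
a_2 = 1: 16/3
a_3 = 1: 27/5
a_4 = 2: 70/13
a_5 = 10: 727/135

727/135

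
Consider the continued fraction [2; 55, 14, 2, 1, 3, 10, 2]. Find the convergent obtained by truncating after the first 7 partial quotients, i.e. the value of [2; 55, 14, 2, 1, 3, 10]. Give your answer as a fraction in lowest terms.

Collapse the nested fraction from the inside out:
Start with 10.
3 + 1/(10/1) = 3 + 1/10 = 31/10
1 + 1/(31/10) = 1 + 10/31 = 41/31
2 + 1/(41/31) = 2 + 31/41 = 113/41
14 + 1/(113/41) = 14 + 41/113 = 1623/113
55 + 1/(1623/113) = 55 + 113/1623 = 89378/1623
2 + 1/(89378/1623) = 2 + 1623/89378 = 180379/89378

180379/89378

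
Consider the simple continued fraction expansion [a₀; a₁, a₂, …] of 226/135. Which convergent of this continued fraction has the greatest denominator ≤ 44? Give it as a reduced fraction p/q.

72/43

a_0 = 1: 1/1  (≤ bound)
a_1 = 1: 2/1  (≤ bound)
a_2 = 2: 5/3  (≤ bound)
a_3 = 14: 72/43  (≤ bound)
a_4 = 1: 77/46  (> 44, stop)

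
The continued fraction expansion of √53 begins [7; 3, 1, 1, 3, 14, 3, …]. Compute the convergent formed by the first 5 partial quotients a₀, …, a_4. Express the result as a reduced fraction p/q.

Start with 3.
1 + 1/(3/1) = 1 + 1/3 = 4/3
1 + 1/(4/3) = 1 + 3/4 = 7/4
3 + 1/(7/4) = 3 + 4/7 = 25/7
7 + 1/(25/7) = 7 + 7/25 = 182/25

182/25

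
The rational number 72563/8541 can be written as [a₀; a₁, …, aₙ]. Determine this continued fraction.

72563 = 8·8541 + 4235, so a_0 = 8
8541 = 2·4235 + 71, so a_1 = 2
4235 = 59·71 + 46, so a_2 = 59
71 = 1·46 + 25, so a_3 = 1
46 = 1·25 + 21, so a_4 = 1
25 = 1·21 + 4, so a_5 = 1
21 = 5·4 + 1, so a_6 = 5
4 = 4·1 + 0, so a_7 = 4

[8; 2, 59, 1, 1, 1, 5, 4]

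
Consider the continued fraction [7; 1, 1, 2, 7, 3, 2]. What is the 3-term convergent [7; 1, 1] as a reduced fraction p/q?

15/2

a_0 = 7: 7/1
a_1 = 1: 8/1
a_2 = 1: 15/2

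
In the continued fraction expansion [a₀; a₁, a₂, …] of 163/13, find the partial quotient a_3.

163 ÷ 13 → quotient 12, remainder 7
13 ÷ 7 → quotient 1, remainder 6
7 ÷ 6 → quotient 1, remainder 1
6 ÷ 1 → quotient 6, remainder 0

6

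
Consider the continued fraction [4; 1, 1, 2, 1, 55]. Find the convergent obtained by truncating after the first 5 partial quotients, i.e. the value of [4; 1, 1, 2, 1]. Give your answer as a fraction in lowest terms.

32/7

Compute successive convergents:
a_0 = 4: 4/1
a_1 = 1: 5/1
a_2 = 1: 9/2
a_3 = 2: 23/5
a_4 = 1: 32/7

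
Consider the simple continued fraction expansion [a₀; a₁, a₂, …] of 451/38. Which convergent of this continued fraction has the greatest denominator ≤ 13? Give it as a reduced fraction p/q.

95/8

a_0 = 11: 11/1  (≤ bound)
a_1 = 1: 12/1  (≤ bound)
a_2 = 6: 83/7  (≤ bound)
a_3 = 1: 95/8  (≤ bound)
a_4 = 1: 178/15  (> 13, stop)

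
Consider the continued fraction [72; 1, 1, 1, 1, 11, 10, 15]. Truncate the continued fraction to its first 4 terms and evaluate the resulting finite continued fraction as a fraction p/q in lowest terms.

Start with 1.
1 + 1/(1/1) = 1 + 1/1 = 2/1
1 + 1/(2/1) = 1 + 1/2 = 3/2
72 + 1/(3/2) = 72 + 2/3 = 218/3

218/3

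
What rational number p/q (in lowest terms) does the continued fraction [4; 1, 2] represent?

Use the convergent recurrence hₖ = aₖ·hₖ₋₁ + hₖ₋₂ (and likewise for the denominators kₖ):
a_0 = 4: 4/1
a_1 = 1: 5/1
a_2 = 2: 14/3

14/3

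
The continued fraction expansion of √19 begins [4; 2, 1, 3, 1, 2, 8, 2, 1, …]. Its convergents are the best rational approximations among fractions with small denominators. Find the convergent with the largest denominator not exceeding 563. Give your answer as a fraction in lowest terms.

1421/326

a_0 = 4: 4/1  (≤ bound)
a_1 = 2: 9/2  (≤ bound)
a_2 = 1: 13/3  (≤ bound)
a_3 = 3: 48/11  (≤ bound)
a_4 = 1: 61/14  (≤ bound)
a_5 = 2: 170/39  (≤ bound)
a_6 = 8: 1421/326  (≤ bound)
a_7 = 2: 3012/691  (> 563, stop)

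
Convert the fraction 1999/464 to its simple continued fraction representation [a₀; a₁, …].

1999 ÷ 464 → quotient 4, remainder 143
464 ÷ 143 → quotient 3, remainder 35
143 ÷ 35 → quotient 4, remainder 3
35 ÷ 3 → quotient 11, remainder 2
3 ÷ 2 → quotient 1, remainder 1
2 ÷ 1 → quotient 2, remainder 0

[4; 3, 4, 11, 1, 2]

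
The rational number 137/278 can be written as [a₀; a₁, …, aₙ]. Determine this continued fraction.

[0; 2, 34, 4]

137 = 0·278 + 137, so a_0 = 0
278 = 2·137 + 4, so a_1 = 2
137 = 34·4 + 1, so a_2 = 34
4 = 4·1 + 0, so a_3 = 4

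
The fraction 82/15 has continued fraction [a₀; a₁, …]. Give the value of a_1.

82 = 5·15 + 7, so a_0 = 5
15 = 2·7 + 1, so a_1 = 2

2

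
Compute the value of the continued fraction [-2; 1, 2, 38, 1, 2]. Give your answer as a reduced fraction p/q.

a_0 = -2: -2/1
a_1 = 1: -1/1
a_2 = 2: -4/3
a_3 = 38: -153/115
a_4 = 1: -157/118
a_5 = 2: -467/351

-467/351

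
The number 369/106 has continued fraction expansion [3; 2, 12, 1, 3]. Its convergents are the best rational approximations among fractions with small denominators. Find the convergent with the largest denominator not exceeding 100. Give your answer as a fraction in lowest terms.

List convergents until the denominator exceeds the bound:
a_0 = 3: 3/1  (≤ bound)
a_1 = 2: 7/2  (≤ bound)
a_2 = 12: 87/25  (≤ bound)
a_3 = 1: 94/27  (≤ bound)
a_4 = 3: 369/106  (> 100, stop)

94/27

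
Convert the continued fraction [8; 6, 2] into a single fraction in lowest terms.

106/13

Collapse the nested fraction from the inside out:
Start with 2.
6 + 1/(2/1) = 6 + 1/2 = 13/2
8 + 1/(13/2) = 8 + 2/13 = 106/13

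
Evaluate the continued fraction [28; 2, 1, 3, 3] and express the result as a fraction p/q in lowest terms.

Compute successive convergents:
a_0 = 28: 28/1
a_1 = 2: 57/2
a_2 = 1: 85/3
a_3 = 3: 312/11
a_4 = 3: 1021/36

1021/36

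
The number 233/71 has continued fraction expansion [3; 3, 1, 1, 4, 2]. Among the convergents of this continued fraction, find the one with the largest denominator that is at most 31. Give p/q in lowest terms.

List convergents until the denominator exceeds the bound:
a_0 = 3: 3/1  (≤ bound)
a_1 = 3: 10/3  (≤ bound)
a_2 = 1: 13/4  (≤ bound)
a_3 = 1: 23/7  (≤ bound)
a_4 = 4: 105/32  (> 31, stop)

23/7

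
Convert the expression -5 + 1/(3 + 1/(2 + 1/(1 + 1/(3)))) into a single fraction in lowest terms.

-174/37

a_0 = -5: -5/1
a_1 = 3: -14/3
a_2 = 2: -33/7
a_3 = 1: -47/10
a_4 = 3: -174/37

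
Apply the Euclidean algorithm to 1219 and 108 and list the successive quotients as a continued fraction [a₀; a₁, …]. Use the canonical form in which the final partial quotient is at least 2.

[11; 3, 2, 15]

1219 = 11·108 + 31, so a_0 = 11
108 = 3·31 + 15, so a_1 = 3
31 = 2·15 + 1, so a_2 = 2
15 = 15·1 + 0, so a_3 = 15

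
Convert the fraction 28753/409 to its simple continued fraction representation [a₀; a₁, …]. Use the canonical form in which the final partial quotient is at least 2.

[70; 3, 3, 13, 3]

28753 = 70·409 + 123, so a_0 = 70
409 = 3·123 + 40, so a_1 = 3
123 = 3·40 + 3, so a_2 = 3
40 = 13·3 + 1, so a_3 = 13
3 = 3·1 + 0, so a_4 = 3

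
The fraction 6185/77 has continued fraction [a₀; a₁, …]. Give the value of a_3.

6185 = 80·77 + 25, so a_0 = 80
77 = 3·25 + 2, so a_1 = 3
25 = 12·2 + 1, so a_2 = 12
2 = 2·1 + 0, so a_3 = 2

2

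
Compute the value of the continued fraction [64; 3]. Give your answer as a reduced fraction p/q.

Collapse the nested fraction from the inside out:
Start with 3.
64 + 1/(3/1) = 64 + 1/3 = 193/3

193/3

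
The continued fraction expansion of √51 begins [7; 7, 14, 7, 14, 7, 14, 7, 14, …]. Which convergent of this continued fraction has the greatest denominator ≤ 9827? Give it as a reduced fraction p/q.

List convergents until the denominator exceeds the bound:
a_0 = 7: 7/1  (≤ bound)
a_1 = 7: 50/7  (≤ bound)
a_2 = 14: 707/99  (≤ bound)
a_3 = 7: 4999/700  (≤ bound)
a_4 = 14: 70693/9899  (> 9827, stop)

4999/700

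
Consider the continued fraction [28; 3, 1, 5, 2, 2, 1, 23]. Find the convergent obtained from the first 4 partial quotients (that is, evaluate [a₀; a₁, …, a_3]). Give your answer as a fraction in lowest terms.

a_0 = 28: 28/1
a_1 = 3: 85/3
a_2 = 1: 113/4
a_3 = 5: 650/23

650/23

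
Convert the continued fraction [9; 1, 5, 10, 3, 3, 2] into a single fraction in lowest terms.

Start with 2.
3 + 1/(2/1) = 3 + 1/2 = 7/2
3 + 1/(7/2) = 3 + 2/7 = 23/7
10 + 1/(23/7) = 10 + 7/23 = 237/23
5 + 1/(237/23) = 5 + 23/237 = 1208/237
1 + 1/(1208/237) = 1 + 237/1208 = 1445/1208
9 + 1/(1445/1208) = 9 + 1208/1445 = 14213/1445

14213/1445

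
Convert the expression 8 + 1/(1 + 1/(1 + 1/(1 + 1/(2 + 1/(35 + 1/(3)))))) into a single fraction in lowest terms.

Start with 3.
35 + 1/(3/1) = 35 + 1/3 = 106/3
2 + 1/(106/3) = 2 + 3/106 = 215/106
1 + 1/(215/106) = 1 + 106/215 = 321/215
1 + 1/(321/215) = 1 + 215/321 = 536/321
1 + 1/(536/321) = 1 + 321/536 = 857/536
8 + 1/(857/536) = 8 + 536/857 = 7392/857

7392/857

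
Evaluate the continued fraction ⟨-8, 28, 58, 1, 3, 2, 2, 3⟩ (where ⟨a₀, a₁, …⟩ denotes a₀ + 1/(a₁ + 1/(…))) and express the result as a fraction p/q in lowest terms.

-983584/123499

Start with 3.
2 + 1/(3/1) = 2 + 1/3 = 7/3
2 + 1/(7/3) = 2 + 3/7 = 17/7
3 + 1/(17/7) = 3 + 7/17 = 58/17
1 + 1/(58/17) = 1 + 17/58 = 75/58
58 + 1/(75/58) = 58 + 58/75 = 4408/75
28 + 1/(4408/75) = 28 + 75/4408 = 123499/4408
-8 + 1/(123499/4408) = -8 + 4408/123499 = -983584/123499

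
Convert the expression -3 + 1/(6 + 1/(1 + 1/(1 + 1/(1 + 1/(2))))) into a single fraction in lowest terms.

Start with 2.
1 + 1/(2/1) = 1 + 1/2 = 3/2
1 + 1/(3/2) = 1 + 2/3 = 5/3
1 + 1/(5/3) = 1 + 3/5 = 8/5
6 + 1/(8/5) = 6 + 5/8 = 53/8
-3 + 1/(53/8) = -3 + 8/53 = -151/53

-151/53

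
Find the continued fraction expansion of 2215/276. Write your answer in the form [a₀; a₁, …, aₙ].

[8; 39, 2, 3]

Repeatedly divide and take the remainder:
2215 ÷ 276 → quotient 8, remainder 7
276 ÷ 7 → quotient 39, remainder 3
7 ÷ 3 → quotient 2, remainder 1
3 ÷ 1 → quotient 3, remainder 0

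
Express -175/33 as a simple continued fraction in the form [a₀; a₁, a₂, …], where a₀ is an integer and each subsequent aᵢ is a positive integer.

[-6; 1, 2, 3, 3]

-175 ÷ 33 → quotient -6, remainder 23
33 ÷ 23 → quotient 1, remainder 10
23 ÷ 10 → quotient 2, remainder 3
10 ÷ 3 → quotient 3, remainder 1
3 ÷ 1 → quotient 3, remainder 0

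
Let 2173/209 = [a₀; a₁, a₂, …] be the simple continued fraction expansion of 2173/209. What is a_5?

3

Repeatedly divide and take the remainder:
2173 ÷ 209 → quotient 10, remainder 83
209 ÷ 83 → quotient 2, remainder 43
83 ÷ 43 → quotient 1, remainder 40
43 ÷ 40 → quotient 1, remainder 3
40 ÷ 3 → quotient 13, remainder 1
3 ÷ 1 → quotient 3, remainder 0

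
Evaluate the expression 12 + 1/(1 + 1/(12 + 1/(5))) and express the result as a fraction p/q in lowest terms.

853/66

Collapse the nested fraction from the inside out:
Start with 5.
12 + 1/(5/1) = 12 + 1/5 = 61/5
1 + 1/(61/5) = 1 + 5/61 = 66/61
12 + 1/(66/61) = 12 + 61/66 = 853/66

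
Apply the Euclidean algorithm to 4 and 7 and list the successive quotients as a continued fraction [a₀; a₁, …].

Run the Euclidean algorithm, recording each quotient:
⌊4/7⌋ = 0, remainder 4
⌊7/4⌋ = 1, remainder 3
⌊4/3⌋ = 1, remainder 1
⌊3/1⌋ = 3, remainder 0

[0; 1, 1, 3]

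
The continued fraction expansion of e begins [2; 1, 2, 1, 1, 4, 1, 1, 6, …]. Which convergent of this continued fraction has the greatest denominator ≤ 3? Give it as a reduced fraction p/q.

8/3

List convergents until the denominator exceeds the bound:
a_0 = 2: 2/1  (≤ bound)
a_1 = 1: 3/1  (≤ bound)
a_2 = 2: 8/3  (≤ bound)
a_3 = 1: 11/4  (> 3, stop)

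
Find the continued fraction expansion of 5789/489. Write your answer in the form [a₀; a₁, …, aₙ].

[11; 1, 5, 5, 3, 1, 3]

5789 ÷ 489 → quotient 11, remainder 410
489 ÷ 410 → quotient 1, remainder 79
410 ÷ 79 → quotient 5, remainder 15
79 ÷ 15 → quotient 5, remainder 4
15 ÷ 4 → quotient 3, remainder 3
4 ÷ 3 → quotient 1, remainder 1
3 ÷ 1 → quotient 3, remainder 0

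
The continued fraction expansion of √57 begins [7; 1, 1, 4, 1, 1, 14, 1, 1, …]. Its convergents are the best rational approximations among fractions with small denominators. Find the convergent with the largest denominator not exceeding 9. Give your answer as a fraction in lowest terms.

68/9

a_0 = 7: 7/1  (≤ bound)
a_1 = 1: 8/1  (≤ bound)
a_2 = 1: 15/2  (≤ bound)
a_3 = 4: 68/9  (≤ bound)
a_4 = 1: 83/11  (> 9, stop)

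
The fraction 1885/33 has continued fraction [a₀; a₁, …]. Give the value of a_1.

8

⌊1885/33⌋ = 57, remainder 4
⌊33/4⌋ = 8, remainder 1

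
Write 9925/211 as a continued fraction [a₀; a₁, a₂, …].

⌊9925/211⌋ = 47, remainder 8
⌊211/8⌋ = 26, remainder 3
⌊8/3⌋ = 2, remainder 2
⌊3/2⌋ = 1, remainder 1
⌊2/1⌋ = 2, remainder 0

[47; 26, 2, 1, 2]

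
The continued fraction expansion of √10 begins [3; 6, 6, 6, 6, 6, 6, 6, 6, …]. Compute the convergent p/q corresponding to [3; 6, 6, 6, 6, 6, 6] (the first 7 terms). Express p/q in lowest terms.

168717/53353

Work from the innermost term outward:
Start with 6.
6 + 1/(6/1) = 6 + 1/6 = 37/6
6 + 1/(37/6) = 6 + 6/37 = 228/37
6 + 1/(228/37) = 6 + 37/228 = 1405/228
6 + 1/(1405/228) = 6 + 228/1405 = 8658/1405
6 + 1/(8658/1405) = 6 + 1405/8658 = 53353/8658
3 + 1/(53353/8658) = 3 + 8658/53353 = 168717/53353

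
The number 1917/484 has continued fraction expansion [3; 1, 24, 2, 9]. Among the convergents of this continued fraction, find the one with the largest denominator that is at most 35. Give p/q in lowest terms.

99/25

a_0 = 3: 3/1  (≤ bound)
a_1 = 1: 4/1  (≤ bound)
a_2 = 24: 99/25  (≤ bound)
a_3 = 2: 202/51  (> 35, stop)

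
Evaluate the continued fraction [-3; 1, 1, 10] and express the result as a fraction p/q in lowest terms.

-52/21

Collapse the nested fraction from the inside out:
Start with 10.
1 + 1/(10/1) = 1 + 1/10 = 11/10
1 + 1/(11/10) = 1 + 10/11 = 21/11
-3 + 1/(21/11) = -3 + 11/21 = -52/21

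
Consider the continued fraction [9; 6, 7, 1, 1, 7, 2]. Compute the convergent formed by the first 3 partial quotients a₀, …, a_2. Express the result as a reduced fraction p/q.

394/43

Compute successive convergents:
a_0 = 9: 9/1
a_1 = 6: 55/6
a_2 = 7: 394/43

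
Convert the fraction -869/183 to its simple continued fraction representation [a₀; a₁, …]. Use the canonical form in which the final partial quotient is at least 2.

[-5; 3, 1, 45]

-869 = -5·183 + 46, so a_0 = -5
183 = 3·46 + 45, so a_1 = 3
46 = 1·45 + 1, so a_2 = 1
45 = 45·1 + 0, so a_3 = 45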